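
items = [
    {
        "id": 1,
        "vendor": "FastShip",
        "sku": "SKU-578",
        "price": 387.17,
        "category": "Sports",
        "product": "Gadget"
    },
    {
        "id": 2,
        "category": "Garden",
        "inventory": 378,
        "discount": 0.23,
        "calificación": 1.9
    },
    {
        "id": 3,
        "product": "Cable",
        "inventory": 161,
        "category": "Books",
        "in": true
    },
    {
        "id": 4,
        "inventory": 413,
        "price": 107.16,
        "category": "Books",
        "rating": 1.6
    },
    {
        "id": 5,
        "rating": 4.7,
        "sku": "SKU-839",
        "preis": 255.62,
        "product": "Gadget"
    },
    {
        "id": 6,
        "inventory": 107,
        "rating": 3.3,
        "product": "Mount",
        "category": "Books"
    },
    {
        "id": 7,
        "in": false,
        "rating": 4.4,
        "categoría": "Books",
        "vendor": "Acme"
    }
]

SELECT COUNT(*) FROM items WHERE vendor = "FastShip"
1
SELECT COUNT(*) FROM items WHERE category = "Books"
3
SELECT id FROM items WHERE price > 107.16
[1]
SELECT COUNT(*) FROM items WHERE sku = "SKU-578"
1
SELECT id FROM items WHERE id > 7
[]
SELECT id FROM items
[1, 2, 3, 4, 5, 6, 7]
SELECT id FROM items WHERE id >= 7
[7]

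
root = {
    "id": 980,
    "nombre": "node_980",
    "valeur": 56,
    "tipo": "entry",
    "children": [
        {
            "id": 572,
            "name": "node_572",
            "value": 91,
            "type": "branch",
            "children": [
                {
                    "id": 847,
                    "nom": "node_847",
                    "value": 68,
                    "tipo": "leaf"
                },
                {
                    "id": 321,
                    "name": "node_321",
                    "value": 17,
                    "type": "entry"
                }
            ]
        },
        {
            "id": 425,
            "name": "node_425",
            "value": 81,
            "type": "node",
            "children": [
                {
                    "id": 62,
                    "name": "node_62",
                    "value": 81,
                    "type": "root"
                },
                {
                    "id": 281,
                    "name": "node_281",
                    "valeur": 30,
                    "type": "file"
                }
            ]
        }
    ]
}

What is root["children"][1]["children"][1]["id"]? 281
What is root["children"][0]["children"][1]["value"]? 17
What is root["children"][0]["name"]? "node_572"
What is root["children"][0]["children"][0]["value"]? 68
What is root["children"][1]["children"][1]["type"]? "file"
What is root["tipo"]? "entry"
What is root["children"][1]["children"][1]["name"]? "node_281"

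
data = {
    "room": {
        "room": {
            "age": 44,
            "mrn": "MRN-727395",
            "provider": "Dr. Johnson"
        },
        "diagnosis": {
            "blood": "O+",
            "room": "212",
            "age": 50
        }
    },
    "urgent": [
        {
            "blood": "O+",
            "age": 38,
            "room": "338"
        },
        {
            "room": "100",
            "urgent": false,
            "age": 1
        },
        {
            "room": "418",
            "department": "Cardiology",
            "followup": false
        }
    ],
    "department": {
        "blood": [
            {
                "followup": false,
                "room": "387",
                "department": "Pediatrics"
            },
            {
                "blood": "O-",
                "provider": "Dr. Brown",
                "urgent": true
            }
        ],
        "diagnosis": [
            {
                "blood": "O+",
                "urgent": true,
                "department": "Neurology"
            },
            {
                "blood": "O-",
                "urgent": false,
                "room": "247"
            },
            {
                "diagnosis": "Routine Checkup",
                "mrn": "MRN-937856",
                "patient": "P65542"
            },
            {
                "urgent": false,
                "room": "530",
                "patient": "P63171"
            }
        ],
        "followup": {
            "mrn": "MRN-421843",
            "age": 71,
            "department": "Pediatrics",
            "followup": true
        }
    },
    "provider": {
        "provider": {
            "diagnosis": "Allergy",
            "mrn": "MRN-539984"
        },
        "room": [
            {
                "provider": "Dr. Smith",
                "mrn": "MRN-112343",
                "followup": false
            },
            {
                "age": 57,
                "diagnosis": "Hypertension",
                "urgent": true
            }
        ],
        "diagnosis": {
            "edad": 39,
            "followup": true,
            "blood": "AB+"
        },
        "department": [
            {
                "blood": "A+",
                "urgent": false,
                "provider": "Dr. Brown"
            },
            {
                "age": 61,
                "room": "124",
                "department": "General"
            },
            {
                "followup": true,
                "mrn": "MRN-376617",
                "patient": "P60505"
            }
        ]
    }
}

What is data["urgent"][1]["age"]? 1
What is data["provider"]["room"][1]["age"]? 57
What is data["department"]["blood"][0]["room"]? "387"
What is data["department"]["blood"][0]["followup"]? False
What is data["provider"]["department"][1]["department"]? "General"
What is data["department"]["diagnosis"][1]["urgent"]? False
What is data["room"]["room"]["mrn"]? "MRN-727395"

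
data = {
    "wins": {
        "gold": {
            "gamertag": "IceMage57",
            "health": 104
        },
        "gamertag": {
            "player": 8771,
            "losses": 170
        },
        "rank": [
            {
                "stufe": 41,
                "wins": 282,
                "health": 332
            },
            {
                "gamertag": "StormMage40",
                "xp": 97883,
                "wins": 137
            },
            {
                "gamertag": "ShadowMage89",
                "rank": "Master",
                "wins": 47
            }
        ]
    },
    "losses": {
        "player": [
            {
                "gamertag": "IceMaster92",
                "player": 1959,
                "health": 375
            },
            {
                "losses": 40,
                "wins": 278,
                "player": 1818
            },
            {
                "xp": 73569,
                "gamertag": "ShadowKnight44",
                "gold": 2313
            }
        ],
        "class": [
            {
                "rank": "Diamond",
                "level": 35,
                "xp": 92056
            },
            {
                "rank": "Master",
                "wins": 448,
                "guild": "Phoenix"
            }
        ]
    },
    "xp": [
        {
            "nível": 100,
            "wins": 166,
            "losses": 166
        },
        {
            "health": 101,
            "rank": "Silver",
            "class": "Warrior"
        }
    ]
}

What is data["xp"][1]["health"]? 101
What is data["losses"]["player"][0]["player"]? 1959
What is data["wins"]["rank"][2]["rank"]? "Master"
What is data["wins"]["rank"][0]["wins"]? 282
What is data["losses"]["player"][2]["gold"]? 2313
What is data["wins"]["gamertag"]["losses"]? 170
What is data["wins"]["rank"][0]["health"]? 332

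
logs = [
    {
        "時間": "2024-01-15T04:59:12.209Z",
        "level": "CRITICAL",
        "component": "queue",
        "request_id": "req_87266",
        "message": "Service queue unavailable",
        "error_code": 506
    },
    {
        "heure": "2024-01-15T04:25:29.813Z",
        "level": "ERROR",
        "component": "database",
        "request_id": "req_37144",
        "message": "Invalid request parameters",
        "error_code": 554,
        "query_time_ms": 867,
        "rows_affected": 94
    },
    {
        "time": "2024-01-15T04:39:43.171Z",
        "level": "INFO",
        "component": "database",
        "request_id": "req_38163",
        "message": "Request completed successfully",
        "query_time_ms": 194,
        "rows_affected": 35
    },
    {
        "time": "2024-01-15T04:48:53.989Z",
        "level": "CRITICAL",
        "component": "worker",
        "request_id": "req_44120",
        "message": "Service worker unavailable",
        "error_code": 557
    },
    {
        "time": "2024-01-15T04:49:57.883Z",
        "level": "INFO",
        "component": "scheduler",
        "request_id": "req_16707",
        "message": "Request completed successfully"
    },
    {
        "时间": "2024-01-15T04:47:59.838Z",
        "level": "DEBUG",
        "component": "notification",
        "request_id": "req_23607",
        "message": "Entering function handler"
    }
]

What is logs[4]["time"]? "2024-01-15T04:49:57.883Z"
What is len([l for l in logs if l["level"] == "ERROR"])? 1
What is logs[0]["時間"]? "2024-01-15T04:59:12.209Z"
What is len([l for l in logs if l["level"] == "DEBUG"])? 1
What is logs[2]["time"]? "2024-01-15T04:39:43.171Z"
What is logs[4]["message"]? "Request completed successfully"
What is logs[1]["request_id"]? "req_37144"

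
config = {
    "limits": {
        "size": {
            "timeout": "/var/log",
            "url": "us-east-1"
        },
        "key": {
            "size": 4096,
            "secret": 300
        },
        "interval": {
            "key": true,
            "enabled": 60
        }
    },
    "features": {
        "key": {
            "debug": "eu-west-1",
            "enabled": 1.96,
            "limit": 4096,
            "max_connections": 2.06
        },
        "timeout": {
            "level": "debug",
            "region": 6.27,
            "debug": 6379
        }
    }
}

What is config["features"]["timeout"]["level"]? "debug"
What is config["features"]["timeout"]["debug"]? 6379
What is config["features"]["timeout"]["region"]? 6.27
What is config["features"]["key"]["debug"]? "eu-west-1"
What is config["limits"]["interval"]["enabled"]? 60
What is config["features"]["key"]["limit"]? 4096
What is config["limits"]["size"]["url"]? "us-east-1"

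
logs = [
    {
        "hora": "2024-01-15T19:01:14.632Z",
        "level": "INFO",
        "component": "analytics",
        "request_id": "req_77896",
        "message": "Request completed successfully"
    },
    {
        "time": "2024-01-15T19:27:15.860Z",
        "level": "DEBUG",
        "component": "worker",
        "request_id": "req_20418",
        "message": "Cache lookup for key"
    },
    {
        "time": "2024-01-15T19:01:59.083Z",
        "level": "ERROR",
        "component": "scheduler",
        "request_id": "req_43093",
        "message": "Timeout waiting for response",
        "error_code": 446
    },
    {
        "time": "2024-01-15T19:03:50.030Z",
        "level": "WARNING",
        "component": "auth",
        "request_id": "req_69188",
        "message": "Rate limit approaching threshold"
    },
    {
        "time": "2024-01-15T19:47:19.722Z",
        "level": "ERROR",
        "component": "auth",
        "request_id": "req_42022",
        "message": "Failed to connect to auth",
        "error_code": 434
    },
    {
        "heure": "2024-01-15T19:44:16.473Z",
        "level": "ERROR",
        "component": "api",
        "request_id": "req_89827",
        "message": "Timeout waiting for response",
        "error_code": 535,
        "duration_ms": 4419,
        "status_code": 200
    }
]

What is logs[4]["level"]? "ERROR"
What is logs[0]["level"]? "INFO"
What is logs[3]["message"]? "Rate limit approaching threshold"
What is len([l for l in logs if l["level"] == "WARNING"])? 1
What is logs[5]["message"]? "Timeout waiting for response"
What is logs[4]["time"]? "2024-01-15T19:47:19.722Z"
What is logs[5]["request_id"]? "req_89827"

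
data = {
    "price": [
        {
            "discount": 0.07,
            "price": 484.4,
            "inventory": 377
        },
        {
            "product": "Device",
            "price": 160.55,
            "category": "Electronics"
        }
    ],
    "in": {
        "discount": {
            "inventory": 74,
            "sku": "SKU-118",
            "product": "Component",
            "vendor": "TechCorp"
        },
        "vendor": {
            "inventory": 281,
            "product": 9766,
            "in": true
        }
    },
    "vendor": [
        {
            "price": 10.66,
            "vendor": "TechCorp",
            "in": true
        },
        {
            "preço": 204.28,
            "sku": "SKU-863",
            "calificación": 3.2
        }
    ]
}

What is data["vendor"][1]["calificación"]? 3.2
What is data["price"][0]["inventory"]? 377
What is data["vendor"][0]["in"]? True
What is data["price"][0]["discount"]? 0.07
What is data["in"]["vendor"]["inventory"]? 281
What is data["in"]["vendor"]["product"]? 9766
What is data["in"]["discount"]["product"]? "Component"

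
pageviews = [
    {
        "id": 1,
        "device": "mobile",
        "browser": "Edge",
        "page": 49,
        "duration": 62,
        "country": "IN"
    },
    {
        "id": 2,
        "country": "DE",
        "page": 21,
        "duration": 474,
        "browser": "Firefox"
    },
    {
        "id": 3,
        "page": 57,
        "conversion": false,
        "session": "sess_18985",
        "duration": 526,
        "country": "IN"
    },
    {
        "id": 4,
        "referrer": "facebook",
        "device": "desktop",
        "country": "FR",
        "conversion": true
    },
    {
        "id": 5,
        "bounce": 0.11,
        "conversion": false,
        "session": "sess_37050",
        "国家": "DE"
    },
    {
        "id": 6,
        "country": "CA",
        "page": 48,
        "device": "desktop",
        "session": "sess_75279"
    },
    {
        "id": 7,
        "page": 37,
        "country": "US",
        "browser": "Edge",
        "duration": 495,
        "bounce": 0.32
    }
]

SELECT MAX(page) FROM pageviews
57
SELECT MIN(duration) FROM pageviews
62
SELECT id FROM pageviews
[1, 2, 3, 4, 5, 6, 7]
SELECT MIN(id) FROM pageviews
1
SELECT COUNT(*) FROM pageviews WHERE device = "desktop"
2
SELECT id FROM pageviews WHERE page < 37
[2]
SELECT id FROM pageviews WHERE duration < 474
[1]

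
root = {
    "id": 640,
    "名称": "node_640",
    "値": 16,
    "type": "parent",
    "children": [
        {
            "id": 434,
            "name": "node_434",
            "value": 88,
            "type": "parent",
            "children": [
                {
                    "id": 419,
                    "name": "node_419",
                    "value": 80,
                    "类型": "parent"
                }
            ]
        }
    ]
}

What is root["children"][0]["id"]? 434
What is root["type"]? "parent"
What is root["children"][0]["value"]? 88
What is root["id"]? 640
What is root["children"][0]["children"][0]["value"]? 80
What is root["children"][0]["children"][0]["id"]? 419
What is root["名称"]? "node_640"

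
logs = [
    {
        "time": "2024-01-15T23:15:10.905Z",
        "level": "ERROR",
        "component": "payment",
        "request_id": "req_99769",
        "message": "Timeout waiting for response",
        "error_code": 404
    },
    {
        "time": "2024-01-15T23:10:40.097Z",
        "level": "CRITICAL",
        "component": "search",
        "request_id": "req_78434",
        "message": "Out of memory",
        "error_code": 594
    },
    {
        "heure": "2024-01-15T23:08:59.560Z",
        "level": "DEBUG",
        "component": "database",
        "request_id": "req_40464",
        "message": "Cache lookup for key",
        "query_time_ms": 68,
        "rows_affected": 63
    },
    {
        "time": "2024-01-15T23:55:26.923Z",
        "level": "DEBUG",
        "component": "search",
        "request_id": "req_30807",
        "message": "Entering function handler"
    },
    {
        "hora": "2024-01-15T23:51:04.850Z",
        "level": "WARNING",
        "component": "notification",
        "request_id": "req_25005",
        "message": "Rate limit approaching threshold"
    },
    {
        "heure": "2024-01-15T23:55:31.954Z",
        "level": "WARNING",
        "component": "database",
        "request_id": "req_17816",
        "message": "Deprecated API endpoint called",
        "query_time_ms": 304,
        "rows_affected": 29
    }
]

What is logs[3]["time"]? "2024-01-15T23:55:26.923Z"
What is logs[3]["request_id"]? "req_30807"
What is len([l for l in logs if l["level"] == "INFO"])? 0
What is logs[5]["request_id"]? "req_17816"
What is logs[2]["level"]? "DEBUG"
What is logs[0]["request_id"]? "req_99769"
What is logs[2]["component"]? "database"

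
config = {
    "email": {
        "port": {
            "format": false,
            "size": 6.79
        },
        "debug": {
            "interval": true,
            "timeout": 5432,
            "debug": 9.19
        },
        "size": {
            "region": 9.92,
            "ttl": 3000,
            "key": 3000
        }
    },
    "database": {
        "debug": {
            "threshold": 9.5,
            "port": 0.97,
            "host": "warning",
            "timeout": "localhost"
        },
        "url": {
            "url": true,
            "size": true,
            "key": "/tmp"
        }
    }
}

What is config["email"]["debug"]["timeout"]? 5432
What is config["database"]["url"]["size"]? True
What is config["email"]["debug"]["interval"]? True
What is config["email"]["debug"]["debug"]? 9.19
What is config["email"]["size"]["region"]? 9.92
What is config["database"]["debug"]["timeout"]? "localhost"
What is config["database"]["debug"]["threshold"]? 9.5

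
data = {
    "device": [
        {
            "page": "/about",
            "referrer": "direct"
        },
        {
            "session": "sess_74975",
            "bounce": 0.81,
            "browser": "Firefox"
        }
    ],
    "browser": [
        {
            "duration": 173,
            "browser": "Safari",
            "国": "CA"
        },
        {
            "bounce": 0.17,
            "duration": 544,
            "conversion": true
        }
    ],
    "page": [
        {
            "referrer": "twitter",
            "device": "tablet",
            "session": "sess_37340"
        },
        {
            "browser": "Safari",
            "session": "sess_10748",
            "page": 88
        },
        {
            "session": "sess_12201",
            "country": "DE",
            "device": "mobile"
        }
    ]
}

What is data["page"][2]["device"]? "mobile"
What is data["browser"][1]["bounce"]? 0.17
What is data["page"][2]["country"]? "DE"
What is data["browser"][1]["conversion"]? True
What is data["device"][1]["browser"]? "Firefox"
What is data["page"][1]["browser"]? "Safari"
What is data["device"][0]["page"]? "/about"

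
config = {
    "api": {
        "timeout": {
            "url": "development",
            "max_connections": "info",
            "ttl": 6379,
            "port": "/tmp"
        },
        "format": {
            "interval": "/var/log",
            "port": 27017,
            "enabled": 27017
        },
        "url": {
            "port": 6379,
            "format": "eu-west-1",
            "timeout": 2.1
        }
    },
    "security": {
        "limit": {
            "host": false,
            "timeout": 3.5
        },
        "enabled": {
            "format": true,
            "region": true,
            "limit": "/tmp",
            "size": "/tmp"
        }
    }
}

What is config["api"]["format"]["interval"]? "/var/log"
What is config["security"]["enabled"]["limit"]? "/tmp"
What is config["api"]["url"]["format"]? "eu-west-1"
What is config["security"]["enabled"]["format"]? True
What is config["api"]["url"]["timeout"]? 2.1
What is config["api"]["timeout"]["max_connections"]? "info"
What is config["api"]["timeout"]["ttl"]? 6379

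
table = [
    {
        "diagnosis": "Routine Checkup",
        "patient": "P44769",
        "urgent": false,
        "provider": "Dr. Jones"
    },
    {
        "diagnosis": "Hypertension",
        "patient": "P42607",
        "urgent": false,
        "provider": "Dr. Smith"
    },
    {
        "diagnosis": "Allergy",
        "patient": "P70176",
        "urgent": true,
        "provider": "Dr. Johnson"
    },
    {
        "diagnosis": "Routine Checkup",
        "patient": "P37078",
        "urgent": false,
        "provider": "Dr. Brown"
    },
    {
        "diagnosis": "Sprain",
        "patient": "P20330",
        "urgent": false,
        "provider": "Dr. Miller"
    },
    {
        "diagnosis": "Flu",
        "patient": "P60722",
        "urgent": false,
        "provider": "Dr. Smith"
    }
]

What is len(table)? 6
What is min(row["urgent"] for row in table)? False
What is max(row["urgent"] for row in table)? True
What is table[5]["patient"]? "P60722"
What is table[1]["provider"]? "Dr. Smith"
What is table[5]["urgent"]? False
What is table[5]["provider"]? "Dr. Smith"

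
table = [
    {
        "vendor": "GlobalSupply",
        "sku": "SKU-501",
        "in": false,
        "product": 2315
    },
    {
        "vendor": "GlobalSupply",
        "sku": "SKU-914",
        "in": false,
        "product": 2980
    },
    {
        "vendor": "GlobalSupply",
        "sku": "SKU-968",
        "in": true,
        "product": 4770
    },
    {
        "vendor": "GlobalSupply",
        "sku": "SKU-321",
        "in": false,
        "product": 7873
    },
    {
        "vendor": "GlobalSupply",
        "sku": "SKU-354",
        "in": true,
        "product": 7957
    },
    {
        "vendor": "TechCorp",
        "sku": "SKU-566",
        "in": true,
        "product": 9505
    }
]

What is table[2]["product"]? 4770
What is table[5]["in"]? True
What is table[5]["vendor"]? "TechCorp"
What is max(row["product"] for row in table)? 9505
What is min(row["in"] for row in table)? False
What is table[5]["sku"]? "SKU-566"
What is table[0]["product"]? 2315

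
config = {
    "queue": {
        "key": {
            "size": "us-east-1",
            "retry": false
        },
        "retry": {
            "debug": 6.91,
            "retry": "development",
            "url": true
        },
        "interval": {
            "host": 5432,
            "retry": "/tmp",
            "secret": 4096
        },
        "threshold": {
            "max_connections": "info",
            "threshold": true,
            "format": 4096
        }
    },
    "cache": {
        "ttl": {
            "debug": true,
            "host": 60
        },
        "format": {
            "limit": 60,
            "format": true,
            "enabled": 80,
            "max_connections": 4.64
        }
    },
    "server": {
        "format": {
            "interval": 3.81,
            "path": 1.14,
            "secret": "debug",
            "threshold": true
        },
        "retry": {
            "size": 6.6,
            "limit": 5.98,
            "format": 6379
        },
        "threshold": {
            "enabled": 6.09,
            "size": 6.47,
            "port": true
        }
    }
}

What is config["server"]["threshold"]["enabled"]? 6.09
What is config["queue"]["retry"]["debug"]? 6.91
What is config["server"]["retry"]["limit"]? 5.98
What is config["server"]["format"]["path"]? 1.14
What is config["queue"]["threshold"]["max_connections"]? "info"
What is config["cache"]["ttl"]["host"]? 60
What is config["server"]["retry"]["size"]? 6.6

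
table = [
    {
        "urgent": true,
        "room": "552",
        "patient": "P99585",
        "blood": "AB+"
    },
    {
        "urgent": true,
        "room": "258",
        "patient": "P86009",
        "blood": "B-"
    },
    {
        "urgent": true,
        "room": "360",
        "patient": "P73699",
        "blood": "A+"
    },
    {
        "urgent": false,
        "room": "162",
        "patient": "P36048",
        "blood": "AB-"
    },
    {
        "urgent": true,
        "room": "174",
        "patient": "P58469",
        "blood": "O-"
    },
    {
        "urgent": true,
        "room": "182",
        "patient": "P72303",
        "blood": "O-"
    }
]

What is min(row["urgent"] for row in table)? False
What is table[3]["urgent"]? False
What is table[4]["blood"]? "O-"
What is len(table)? 6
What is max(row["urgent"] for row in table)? True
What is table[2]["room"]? "360"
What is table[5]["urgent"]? True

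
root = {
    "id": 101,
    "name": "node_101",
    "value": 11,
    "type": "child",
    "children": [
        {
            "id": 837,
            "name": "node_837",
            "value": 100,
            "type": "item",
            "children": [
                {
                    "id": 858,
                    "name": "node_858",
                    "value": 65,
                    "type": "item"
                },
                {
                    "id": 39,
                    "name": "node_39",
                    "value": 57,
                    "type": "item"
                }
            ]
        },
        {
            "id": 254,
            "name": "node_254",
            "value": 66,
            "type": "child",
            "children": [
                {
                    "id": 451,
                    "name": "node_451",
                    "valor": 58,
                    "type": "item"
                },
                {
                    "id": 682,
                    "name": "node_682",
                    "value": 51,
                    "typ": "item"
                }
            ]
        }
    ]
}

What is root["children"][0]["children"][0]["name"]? "node_858"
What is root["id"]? 101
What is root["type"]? "child"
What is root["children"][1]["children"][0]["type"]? "item"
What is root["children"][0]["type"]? "item"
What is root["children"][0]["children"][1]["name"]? "node_39"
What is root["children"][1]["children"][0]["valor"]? 58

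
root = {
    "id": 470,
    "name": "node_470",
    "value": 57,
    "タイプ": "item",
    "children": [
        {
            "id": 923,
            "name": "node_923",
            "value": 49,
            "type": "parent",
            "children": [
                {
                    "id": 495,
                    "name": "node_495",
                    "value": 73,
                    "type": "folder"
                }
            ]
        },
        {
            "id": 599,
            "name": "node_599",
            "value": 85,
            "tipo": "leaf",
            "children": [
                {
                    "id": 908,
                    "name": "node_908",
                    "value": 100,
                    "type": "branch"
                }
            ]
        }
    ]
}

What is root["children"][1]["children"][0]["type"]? "branch"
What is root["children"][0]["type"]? "parent"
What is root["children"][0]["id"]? 923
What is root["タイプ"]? "item"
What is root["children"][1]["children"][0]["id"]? 908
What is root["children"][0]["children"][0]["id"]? 495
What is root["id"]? 470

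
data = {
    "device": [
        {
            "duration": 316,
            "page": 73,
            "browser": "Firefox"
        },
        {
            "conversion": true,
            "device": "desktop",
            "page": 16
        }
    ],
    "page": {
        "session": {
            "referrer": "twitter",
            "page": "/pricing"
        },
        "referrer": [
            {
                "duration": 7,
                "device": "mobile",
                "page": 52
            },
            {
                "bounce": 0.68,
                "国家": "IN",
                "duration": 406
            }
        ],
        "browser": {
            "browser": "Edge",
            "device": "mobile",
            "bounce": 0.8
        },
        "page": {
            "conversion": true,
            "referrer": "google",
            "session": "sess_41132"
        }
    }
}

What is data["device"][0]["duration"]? 316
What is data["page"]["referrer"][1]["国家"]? "IN"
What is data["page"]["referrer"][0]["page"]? 52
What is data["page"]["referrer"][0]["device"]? "mobile"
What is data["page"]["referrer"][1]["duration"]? 406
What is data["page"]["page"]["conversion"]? True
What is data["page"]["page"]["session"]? "sess_41132"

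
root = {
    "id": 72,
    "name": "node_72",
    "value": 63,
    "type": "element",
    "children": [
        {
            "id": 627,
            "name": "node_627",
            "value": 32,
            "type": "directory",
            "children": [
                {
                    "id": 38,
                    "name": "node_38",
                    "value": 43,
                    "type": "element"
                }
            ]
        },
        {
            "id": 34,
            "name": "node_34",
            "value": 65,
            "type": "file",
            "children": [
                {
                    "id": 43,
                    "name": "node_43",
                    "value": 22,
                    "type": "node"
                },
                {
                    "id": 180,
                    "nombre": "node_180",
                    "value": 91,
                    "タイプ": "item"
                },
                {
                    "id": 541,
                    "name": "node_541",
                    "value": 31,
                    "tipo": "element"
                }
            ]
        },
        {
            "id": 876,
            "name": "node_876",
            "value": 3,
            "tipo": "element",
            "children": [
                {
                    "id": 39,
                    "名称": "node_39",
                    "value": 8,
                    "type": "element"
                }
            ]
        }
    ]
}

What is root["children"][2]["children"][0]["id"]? 39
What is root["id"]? 72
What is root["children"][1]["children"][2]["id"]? 541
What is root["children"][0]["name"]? "node_627"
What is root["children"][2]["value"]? 3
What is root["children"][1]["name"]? "node_34"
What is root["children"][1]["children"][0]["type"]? "node"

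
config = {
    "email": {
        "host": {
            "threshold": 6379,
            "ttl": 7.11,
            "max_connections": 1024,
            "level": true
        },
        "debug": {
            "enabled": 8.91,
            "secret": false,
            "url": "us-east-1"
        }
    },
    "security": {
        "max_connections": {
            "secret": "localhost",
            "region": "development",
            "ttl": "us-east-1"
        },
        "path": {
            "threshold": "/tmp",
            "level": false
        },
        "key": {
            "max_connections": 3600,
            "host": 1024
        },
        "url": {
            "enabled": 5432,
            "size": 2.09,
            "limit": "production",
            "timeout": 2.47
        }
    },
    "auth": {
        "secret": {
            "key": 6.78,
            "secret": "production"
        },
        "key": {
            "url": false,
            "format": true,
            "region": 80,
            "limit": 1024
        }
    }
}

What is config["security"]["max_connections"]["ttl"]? "us-east-1"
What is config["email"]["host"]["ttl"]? 7.11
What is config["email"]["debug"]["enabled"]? 8.91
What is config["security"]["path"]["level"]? False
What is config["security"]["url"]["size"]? 2.09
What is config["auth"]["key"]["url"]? False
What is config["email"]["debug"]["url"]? "us-east-1"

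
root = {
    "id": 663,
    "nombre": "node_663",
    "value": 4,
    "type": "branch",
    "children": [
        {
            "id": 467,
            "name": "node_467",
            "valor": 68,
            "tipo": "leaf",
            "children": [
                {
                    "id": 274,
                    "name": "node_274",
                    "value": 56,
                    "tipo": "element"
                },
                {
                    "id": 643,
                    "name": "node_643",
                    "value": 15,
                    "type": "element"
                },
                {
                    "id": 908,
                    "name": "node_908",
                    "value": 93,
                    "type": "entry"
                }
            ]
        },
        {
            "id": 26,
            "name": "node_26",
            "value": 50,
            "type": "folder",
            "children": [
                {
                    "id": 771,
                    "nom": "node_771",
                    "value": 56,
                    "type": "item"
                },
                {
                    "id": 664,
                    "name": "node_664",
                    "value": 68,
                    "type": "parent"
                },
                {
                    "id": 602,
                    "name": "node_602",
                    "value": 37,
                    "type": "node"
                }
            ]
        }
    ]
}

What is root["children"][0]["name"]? "node_467"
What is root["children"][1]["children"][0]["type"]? "item"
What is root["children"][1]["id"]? 26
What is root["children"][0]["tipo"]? "leaf"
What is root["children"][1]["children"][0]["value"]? 56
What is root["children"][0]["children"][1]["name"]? "node_643"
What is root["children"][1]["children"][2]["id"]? 602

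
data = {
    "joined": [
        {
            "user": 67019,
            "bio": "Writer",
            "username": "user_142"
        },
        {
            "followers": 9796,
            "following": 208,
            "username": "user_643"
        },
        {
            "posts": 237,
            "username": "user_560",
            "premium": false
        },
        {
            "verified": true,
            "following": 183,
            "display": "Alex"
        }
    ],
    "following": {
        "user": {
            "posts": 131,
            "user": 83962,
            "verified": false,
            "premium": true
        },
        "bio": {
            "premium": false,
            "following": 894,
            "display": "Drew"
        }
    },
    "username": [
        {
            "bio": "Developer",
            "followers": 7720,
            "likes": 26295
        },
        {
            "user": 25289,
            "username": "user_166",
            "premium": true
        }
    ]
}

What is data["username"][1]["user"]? 25289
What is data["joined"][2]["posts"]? 237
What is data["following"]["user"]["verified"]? False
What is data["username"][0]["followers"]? 7720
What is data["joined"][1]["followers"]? 9796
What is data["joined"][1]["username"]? "user_643"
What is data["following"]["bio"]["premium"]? False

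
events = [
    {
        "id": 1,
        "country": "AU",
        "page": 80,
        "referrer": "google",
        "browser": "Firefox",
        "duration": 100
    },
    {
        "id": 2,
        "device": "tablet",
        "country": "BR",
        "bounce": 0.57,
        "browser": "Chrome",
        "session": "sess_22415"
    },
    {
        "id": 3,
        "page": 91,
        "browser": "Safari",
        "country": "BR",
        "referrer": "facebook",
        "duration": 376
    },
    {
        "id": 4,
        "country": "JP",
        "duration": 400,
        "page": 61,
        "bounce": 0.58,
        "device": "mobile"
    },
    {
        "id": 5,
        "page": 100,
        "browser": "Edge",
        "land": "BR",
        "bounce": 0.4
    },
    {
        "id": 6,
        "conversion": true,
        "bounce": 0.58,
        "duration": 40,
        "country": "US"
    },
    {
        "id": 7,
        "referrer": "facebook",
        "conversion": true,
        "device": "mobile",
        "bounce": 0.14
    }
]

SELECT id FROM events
[1, 2, 3, 4, 5, 6, 7]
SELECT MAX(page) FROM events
100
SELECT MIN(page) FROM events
61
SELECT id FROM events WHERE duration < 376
[1, 6]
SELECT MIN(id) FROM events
1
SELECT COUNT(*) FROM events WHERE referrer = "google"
1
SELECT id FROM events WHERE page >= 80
[1, 3, 5]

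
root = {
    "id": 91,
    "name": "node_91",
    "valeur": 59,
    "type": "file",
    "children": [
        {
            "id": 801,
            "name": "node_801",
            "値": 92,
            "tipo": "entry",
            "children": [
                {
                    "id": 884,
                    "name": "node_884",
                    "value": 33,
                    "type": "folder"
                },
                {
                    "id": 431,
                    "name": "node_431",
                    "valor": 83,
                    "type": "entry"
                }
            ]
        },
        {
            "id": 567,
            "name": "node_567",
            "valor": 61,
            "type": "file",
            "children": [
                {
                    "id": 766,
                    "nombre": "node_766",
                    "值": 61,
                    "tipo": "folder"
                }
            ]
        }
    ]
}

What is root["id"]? 91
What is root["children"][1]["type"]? "file"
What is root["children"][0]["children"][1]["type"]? "entry"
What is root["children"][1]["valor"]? 61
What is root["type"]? "file"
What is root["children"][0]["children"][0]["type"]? "folder"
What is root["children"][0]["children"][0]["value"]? 33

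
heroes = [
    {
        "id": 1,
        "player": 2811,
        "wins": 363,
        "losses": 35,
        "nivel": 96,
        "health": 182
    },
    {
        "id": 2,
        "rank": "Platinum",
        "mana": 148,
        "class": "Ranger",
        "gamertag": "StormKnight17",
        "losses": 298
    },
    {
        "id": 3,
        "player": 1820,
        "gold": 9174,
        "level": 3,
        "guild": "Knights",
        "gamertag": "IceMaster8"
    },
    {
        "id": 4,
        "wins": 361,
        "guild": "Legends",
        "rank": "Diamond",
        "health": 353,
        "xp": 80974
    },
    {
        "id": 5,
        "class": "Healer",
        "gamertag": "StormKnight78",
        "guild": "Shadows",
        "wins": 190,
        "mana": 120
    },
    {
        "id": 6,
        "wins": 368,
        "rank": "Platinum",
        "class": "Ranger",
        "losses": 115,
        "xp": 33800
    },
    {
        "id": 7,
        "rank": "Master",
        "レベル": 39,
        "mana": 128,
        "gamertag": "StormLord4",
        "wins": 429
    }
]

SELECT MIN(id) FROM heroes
1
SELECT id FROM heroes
[1, 2, 3, 4, 5, 6, 7]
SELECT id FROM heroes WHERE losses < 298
[1, 6]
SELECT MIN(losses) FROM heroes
35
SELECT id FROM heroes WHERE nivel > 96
[]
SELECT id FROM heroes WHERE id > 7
[]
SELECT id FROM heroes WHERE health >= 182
[1, 4]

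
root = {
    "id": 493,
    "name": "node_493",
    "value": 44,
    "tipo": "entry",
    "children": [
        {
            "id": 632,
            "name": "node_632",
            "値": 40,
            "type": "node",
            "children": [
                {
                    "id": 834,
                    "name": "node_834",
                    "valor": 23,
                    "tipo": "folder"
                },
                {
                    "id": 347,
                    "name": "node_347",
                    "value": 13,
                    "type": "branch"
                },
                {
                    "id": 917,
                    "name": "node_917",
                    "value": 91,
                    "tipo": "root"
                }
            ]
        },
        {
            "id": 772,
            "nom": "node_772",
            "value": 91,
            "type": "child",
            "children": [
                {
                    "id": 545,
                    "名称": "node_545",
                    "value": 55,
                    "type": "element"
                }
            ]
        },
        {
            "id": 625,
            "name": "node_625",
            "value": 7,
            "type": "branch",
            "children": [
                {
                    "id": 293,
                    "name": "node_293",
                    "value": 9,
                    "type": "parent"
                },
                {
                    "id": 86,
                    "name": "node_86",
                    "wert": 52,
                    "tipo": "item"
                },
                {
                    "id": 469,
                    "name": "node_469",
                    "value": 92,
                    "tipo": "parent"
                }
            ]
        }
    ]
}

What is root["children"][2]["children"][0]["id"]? 293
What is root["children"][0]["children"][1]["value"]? 13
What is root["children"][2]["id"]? 625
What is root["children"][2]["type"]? "branch"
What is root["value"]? 44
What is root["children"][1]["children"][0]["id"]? 545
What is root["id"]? 493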